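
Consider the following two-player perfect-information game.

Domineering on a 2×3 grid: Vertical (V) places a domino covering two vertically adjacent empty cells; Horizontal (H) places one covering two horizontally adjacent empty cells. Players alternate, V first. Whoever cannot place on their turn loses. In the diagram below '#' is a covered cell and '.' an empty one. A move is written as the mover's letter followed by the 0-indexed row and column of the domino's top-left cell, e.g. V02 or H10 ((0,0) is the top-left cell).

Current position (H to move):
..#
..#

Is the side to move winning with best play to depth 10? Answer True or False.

H winning at [..#/..#]: True

[..#/..#] H move#1: H00:+1/###/..#*, H10:+1/..#/###
[###/..#] end (terminal -1, V#2); searched ..#/..# to 10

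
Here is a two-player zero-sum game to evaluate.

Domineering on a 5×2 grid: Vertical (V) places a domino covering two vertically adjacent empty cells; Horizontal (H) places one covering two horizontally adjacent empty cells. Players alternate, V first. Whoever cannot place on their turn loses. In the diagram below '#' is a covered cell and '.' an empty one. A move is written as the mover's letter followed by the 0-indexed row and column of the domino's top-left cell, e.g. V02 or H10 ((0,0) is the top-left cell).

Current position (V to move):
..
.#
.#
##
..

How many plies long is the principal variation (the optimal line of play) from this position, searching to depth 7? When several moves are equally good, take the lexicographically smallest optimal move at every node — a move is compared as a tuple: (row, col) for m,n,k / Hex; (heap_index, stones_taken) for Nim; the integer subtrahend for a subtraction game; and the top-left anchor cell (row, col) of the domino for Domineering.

PV length from [../.#/.#/##/..]: 2 plies

[../.#/.#/##/..] V move#1: V00:-1/#./##/.#/##/..*, V10:-1/../##/##/##/..
[#./##/.#/##/..] H move#2: H40:+1/#./##/.#/##/##*
[#./##/.#/##/##] end (terminal -1, V#3); searched ../.#/.#/##/.. to 7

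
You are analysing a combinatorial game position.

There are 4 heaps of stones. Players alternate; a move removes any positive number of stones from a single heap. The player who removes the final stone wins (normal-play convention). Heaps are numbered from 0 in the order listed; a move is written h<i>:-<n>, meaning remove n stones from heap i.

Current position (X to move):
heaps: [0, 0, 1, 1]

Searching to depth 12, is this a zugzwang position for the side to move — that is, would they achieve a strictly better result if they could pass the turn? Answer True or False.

zugzwang((0,0,1,1), X) = True

[(0,0,1,1)] X move#1: h2:-1:-1/(0,0,0,1)*, h3:-1:-1/(0,0,1,0)
[(0,0,0,1)] O move#2: h3:-1:+1/(0,0,0,0)*
[(0,0,0,0)] end (terminal -1, X#3); searched (0,0,1,1) to 12
pass branch (O moves first from the same position):
  | [(0,0,1,1)] O move#1: h2:-1:-1/(0,0,0,1)*, h3:-1:-1/(0,0,1,0)
  | [(0,0,0,1)] X move#2: h3:-1:+1/(0,0,0,0)*
  | [(0,0,0,0)] end (terminal -1, O#3); searched (0,0,1,1) to 12
X moving scores -1; X passing scores +1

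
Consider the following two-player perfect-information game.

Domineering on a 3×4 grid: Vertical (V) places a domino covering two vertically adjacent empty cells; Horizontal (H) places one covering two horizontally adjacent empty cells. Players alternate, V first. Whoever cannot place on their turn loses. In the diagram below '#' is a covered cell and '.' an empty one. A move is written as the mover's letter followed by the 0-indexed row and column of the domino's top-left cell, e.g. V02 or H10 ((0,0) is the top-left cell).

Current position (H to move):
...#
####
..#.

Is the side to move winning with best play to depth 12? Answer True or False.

H winning at [...#/####/..#.]: True

ply 1, H at ...#/####/..#. | H00=+1→##.#/####/..#.*; H01=+1→.###/####/..#.; H20=+1→...#/####/###.
ply 2: ##.#/####/..#. is terminal -1 (V); from ...#/####/..#. depth 12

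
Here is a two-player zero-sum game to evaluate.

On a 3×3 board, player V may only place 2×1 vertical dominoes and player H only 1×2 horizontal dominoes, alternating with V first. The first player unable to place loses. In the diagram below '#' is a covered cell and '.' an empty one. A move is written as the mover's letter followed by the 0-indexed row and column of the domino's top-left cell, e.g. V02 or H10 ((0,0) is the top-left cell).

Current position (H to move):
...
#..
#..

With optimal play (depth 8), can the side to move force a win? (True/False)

H winning at [.../#../#..]: True

ply 1, H at .../#../#.. | H00=-1→##./#../#..; H01=-1→.##/#../#..; H11=+1→.../###/#..*; H21=-1→.../#../###
ply 2: .../###/#.. is terminal -1 (V); from .../#../#.. depth 8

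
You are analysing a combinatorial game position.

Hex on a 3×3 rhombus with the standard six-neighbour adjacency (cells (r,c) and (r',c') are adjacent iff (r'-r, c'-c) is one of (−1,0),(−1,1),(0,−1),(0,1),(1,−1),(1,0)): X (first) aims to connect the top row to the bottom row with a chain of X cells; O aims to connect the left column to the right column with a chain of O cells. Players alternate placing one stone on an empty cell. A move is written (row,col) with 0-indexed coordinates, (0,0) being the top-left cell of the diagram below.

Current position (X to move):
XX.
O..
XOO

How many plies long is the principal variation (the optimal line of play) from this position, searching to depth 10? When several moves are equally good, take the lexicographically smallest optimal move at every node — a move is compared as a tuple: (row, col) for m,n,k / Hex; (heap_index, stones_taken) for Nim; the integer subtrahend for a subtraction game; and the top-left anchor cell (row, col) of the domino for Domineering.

[XX./O../XOO] X move#1: (0,2):-1/XXX/O../XOO, (1,1):+1/XX./OX./XOO*, (1,2):-1/XX./O.X/XOO
[XX./OX./XOO] end (terminal -1, O#2); searched XX./O../XOO to 10

PV length from [XX./O../XOO]: 1 ply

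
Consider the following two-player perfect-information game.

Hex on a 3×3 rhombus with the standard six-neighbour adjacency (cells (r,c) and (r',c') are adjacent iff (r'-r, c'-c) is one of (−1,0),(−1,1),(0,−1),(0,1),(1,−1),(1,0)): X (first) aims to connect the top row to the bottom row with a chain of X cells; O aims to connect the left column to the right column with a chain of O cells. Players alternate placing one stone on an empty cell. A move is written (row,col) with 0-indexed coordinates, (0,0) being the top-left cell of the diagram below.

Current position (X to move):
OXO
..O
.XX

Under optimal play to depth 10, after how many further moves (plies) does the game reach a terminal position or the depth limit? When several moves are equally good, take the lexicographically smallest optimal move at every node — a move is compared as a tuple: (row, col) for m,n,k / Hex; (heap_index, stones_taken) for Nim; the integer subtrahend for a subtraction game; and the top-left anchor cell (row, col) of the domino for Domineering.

p1 X@[OXO/..O/.XX]: (1,0)[OXO/X.O/.XX]+1* (1,1)[OXO/.XO/.XX]+1 (2,0)[OXO/..O/XXX]+1
p2 O@[OXO/X.O/.XX]: (1,1)[OXO/XOO/.XX]-1* (2,0)[OXO/X.O/OXX]-1
p3 X@[OXO/XOO/.XX]: (2,0)[OXO/XOO/XXX]+1*
p4 O@[OXO/XOO/XXX] terminal -1; root [OXO/..O/.XX] d10

PV length from [OXO/..O/.XX]: 3 plies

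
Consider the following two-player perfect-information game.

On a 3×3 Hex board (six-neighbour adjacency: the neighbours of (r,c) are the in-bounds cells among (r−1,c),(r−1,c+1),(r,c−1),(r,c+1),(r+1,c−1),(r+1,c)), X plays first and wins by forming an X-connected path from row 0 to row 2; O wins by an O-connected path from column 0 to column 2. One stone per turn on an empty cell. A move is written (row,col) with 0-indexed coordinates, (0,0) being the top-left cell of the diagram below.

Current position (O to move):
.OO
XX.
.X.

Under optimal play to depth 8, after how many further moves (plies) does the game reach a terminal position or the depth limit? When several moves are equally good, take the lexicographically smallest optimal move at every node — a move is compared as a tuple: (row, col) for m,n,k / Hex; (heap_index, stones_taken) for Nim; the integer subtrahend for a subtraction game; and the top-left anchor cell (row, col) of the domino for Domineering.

PV length from [.OO/XX./.X.]: 1 ply

ply 1, O at .OO/XX./.X. | (0,0)=+1→OOO/XX./.X.*; (1,2)=-1→.OO/XXO/.X.; (2,0)=-1→.OO/XX./OX.; (2,2)=-1→.OO/XX./.XO
ply 2: OOO/XX./.X. is terminal -1 (X); from .OO/XX./.X. depth 8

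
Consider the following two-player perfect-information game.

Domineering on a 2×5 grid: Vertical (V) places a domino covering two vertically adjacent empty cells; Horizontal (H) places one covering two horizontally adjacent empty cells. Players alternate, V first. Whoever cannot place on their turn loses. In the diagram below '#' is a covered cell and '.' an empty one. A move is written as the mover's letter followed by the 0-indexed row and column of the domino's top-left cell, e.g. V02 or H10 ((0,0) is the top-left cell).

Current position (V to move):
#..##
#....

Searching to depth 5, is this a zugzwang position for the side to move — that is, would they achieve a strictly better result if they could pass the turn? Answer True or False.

zugzwang(#..##/#...., V) = False

p1 V@[#..##/#....]: V01[##.##/##...]-1 V02[#.###/#.#..]+1*
p2 H@[#.###/#.#..]: H13[#.###/#.###]-1*
p3 V@[#.###/#.###]: V01[#####/#####]+1*
p4 H@[#####/#####] terminal -1; root [#..##/#....] d5
suppose V passes — search the same position with H to move:
pass> p1 H@[#..##/#....]: H01[#####/#....]+1* H11[#..##/###..]+1 H12[#..##/#.##.]-1 H13[#..##/#..##]-1
pass> p2 V@[#####/#....] terminal -1; root [#..##/#....] d5
for V: play +1, pass -1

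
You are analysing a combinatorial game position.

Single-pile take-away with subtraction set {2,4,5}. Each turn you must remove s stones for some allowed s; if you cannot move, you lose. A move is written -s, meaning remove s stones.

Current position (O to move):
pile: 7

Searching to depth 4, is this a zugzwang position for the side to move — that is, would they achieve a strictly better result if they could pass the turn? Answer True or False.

[7] O move#1: -2:-1/5*, -4:-1/3, -5:-1/2
[5] X move#2: -2:-1/3, -4:+1/1*, -5:+1/0
[1] end (terminal -1, O#3); searched 7 to 4
suppose O passes — search the same position with X to move:
pass> [7] X move#1: -2:-1/5*, -4:-1/3, -5:-1/2
pass> [5] O move#2: -2:-1/3, -4:+1/1*, -5:+1/0
pass> [1] end (terminal -1, X#3); searched 7 to 4
for O: play -1, pass +1

zugzwang(7, O) = True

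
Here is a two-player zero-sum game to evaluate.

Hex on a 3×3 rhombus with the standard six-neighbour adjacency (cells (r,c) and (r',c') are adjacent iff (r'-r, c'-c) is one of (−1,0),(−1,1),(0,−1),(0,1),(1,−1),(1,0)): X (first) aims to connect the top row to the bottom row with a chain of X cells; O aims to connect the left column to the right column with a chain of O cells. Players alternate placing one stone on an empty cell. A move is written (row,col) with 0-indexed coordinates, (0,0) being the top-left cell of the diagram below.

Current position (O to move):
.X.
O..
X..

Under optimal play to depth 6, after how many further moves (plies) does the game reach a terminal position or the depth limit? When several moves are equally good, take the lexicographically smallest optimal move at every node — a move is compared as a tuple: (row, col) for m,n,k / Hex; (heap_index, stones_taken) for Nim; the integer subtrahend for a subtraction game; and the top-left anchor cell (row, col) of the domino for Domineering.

p1 O@[.X./O../X..]: (0,0)[OX./O../X..]-1 (0,2)[.XO/O../X..]-1 (1,1)[.X./OO./X..]+1* (1,2)[.X./O.O/X..]-1 (2,1)[.X./O../XO.]-1 (2,2)[.X./O../X.O]-1
p2 X@[.X./OO./X..]: (0,0)[XX./OO./X..]-1* (0,2)[.XX/OO./X..]-1 (1,2)[.X./OOX/X..]-1 (2,1)[.X./OO./XX.]-1 (2,2)[.X./OO./X.X]-1
p3 O@[XX./OO./X..]: (0,2)[XXO/OO./X..]+1* (1,2)[XX./OOO/X..]+1 (2,1)[XX./OO./XO.]+1 (2,2)[XX./OO./X.O]+1
p4 X@[XXO/OO./X..] terminal -1; root [.X./O../X..] d6

PV length from [.X./O../X..]: 3 plies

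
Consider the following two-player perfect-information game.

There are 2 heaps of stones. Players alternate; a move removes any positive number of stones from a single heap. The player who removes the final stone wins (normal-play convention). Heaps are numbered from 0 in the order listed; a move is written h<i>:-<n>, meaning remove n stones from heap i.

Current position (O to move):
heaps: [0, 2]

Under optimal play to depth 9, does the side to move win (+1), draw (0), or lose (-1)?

value((0,2), O) = +1

[(0,2)] O move#1: h1:-1:-1/(0,1), h1:-2:+1/(0,0)*
[(0,0)] end (terminal -1, X#2); searched (0,2) to 9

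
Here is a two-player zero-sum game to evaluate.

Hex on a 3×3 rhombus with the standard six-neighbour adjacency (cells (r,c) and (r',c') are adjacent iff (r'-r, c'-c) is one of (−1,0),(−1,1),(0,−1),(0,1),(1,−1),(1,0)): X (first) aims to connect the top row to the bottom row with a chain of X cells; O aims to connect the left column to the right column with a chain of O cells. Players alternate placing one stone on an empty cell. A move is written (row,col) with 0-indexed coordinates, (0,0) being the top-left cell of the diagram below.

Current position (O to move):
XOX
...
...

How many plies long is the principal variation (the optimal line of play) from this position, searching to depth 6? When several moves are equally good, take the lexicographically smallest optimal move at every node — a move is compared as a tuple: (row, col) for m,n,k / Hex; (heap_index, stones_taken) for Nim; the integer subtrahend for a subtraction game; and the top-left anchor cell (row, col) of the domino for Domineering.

PV length from [XOX/.../...]: 4 plies

ply 1, O at XOX/.../... | (1,0)=-1→XOX/O../...*; (1,1)=-1→XOX/.O./...; (1,2)=-1→XOX/..O/...; (2,0)=-1→XOX/.../O..; (2,1)=-1→XOX/.../.O.; (2,2)=-1→XOX/.../..O
ply 2, X at XOX/O../... | (1,1)=+1→XOX/OX./...*; (1,2)=+1→XOX/O.X/...; (2,0)=+1→XOX/O../X..; (2,1)=+1→XOX/O../.X.; (2,2)=+1→XOX/O../..X
ply 3, O at XOX/OX./... | (1,2)=-1→XOX/OXO/...*; (2,0)=-1→XOX/OX./O..; (2,1)=-1→XOX/OX./.O.; (2,2)=-1→XOX/OX./..O
ply 4, X at XOX/OXO/... | (2,0)=+1→XOX/OXO/X..*; (2,1)=+1→XOX/OXO/.X.; (2,2)=+1→XOX/OXO/..X
ply 5: XOX/OXO/X.. is terminal -1 (O); from XOX/.../... depth 6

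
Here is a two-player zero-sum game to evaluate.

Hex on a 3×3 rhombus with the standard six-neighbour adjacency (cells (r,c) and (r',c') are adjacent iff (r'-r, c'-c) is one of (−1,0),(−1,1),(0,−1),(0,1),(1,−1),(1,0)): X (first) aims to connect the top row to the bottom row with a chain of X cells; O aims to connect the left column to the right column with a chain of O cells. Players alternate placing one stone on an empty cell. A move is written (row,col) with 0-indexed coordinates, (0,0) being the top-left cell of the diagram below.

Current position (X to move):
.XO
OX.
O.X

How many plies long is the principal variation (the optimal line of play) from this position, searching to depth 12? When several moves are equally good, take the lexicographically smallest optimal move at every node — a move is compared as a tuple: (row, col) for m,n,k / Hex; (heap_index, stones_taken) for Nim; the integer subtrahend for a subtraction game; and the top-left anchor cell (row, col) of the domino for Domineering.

ply 1, X at .XO/OX./O.X | (0,0)=+1→XXO/OX./O.X*; (1,2)=+1→.XO/OXX/O.X; (2,1)=+1→.XO/OX./OXX
ply 2, O at XXO/OX./O.X | (1,2)=-1→XXO/OXO/O.X*; (2,1)=-1→XXO/OX./OOX
ply 3, X at XXO/OXO/O.X | (2,1)=+1→XXO/OXO/OXX*
ply 4: XXO/OXO/OXX is terminal -1 (O); from .XO/OX./O.X depth 12

PV length from [.XO/OX./O.X]: 3 plies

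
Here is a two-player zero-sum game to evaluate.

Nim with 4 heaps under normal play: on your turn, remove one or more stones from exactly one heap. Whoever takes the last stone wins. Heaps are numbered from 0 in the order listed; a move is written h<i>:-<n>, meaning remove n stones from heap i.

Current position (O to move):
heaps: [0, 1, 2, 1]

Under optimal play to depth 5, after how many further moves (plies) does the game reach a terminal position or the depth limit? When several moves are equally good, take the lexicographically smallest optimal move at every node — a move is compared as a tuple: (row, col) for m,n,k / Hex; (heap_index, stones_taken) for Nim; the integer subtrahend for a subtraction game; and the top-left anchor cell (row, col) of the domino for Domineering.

PV length from [(0,1,2,1)]: 3 plies

ply 1, O at (0,1,2,1) | h1:-1=-1→(0,0,2,1); h2:-1=-1→(0,1,1,1); h2:-2=+1→(0,1,0,1)*; h3:-1=-1→(0,1,2,0)
ply 2, X at (0,1,0,1) | h1:-1=-1→(0,0,0,1)*; h3:-1=-1→(0,1,0,0)
ply 3, O at (0,0,0,1) | h3:-1=+1→(0,0,0,0)*
ply 4: (0,0,0,0) is terminal -1 (X); from (0,1,2,1) depth 5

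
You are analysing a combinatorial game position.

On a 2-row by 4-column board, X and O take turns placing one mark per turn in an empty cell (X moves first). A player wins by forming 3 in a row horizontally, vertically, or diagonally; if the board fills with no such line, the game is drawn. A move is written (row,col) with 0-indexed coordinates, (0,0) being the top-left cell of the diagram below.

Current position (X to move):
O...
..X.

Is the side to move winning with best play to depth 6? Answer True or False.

ply 1, X at O.../..X. | (0,1)=+0→OX../..X.; (0,2)=+0→O.X./..X.; (0,3)=+0→O..X/..X.; (1,0)=+0→O.../X.X.; (1,1)=+1→O.../.XX.*; (1,3)=+0→O.../..XX
ply 2, O at O.../.XX. | (0,1)=-1→OO../.XX.*; (0,2)=-1→O.O./.XX.; (0,3)=-1→O..O/.XX.; (1,0)=-1→O.../OXX.; (1,3)=-1→O.../.XXO
ply 3, X at OO../.XX. | (0,2)=+1→OOX./.XX.*; (0,3)=-1→OO.X/.XX.; (1,0)=+1→OO../XXX.; (1,3)=+1→OO../.XXX
ply 4, O at OOX./.XX. | (0,3)=-1→OOXO/.XX.*; (1,0)=-1→OOX./OXX.; (1,3)=-1→OOX./.XXO
ply 5, X at OOXO/.XX. | (1,0)=+1→OOXO/XXX.*; (1,3)=+1→OOXO/.XXX
ply 6: OOXO/XXX. is terminal -1 (O); from O.../..X. depth 6

X winning at [O.../..X.]: True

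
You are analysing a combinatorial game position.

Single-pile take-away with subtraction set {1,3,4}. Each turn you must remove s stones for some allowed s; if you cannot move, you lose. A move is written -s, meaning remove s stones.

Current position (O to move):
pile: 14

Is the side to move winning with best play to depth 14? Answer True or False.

ply 1, O at 14 | -1=-1→13*; -3=-1→11; -4=-1→10
ply 2, X at 13 | -1=-1→12; -3=-1→10; -4=+1→9*
ply 3, O at 9 | -1=-1→8*; -3=-1→6; -4=-1→5
ply 4, X at 8 | -1=+1→7*; -3=-1→5; -4=-1→4
ply 5, O at 7 | -1=-1→6*; -3=-1→4; -4=-1→3
ply 6, X at 6 | -1=-1→5; -3=-1→3; -4=+1→2*
ply 7, O at 2 | -1=-1→1*
ply 8, X at 1 | -1=+1→0*
ply 9: 0 is terminal -1 (O); from 14 depth 14

O winning at [14]: False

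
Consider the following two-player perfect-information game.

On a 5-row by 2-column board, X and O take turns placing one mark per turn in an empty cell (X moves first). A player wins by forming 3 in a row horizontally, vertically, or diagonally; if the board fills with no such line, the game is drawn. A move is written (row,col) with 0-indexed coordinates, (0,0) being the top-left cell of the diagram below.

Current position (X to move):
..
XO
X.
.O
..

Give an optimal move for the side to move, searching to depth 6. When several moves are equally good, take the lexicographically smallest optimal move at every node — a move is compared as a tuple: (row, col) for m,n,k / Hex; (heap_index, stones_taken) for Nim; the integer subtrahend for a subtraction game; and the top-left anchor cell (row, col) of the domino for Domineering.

X's best at [../XO/X./.O/..]: (0,0)

ply 1, X at ../XO/X./.O/.. | (0,0)=+1→X./XO/X./.O/..*; (0,1)=-1→.X/XO/X./.O/..; (2,1)=+1→../XO/XX/.O/..; (3,0)=+1→../XO/X./XO/..; (4,0)=-1→../XO/X./.O/X.; (4,1)=-1→../XO/X./.O/.X
ply 2: X./XO/X./.O/.. is terminal -1 (O); from ../XO/X./.O/.. depth 6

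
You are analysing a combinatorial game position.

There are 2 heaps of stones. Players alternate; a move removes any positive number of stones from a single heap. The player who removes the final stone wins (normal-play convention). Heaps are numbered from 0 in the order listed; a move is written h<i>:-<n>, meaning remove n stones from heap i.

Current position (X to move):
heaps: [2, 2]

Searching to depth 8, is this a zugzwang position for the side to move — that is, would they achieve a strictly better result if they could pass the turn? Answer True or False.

p1 X@[(2,2)]: h0:-1[(1,2)]-1* h0:-2[(0,2)]-1 h1:-1[(2,1)]-1 h1:-2[(2,0)]-1
p2 O@[(1,2)]: h0:-1[(0,2)]-1 h1:-1[(1,1)]+1* h1:-2[(1,0)]-1
p3 X@[(1,1)]: h0:-1[(0,1)]-1* h1:-1[(1,0)]-1
p4 O@[(0,1)]: h1:-1[(0,0)]+1*
p5 X@[(0,0)] terminal -1; root [(2,2)] d8
suppose X passes — search the same position with O to move:
pass> p1 O@[(2,2)]: h0:-1[(1,2)]-1* h0:-2[(0,2)]-1 h1:-1[(2,1)]-1 h1:-2[(2,0)]-1
pass> p2 X@[(1,2)]: h0:-1[(0,2)]-1 h1:-1[(1,1)]+1* h1:-2[(1,0)]-1
pass> p3 O@[(1,1)]: h0:-1[(0,1)]-1* h1:-1[(1,0)]-1
pass> p4 X@[(0,1)]: h1:-1[(0,0)]+1*
pass> p5 O@[(0,0)] terminal -1; root [(2,2)] d8
for X: play -1, pass +1

zugzwang((2,2), X) = True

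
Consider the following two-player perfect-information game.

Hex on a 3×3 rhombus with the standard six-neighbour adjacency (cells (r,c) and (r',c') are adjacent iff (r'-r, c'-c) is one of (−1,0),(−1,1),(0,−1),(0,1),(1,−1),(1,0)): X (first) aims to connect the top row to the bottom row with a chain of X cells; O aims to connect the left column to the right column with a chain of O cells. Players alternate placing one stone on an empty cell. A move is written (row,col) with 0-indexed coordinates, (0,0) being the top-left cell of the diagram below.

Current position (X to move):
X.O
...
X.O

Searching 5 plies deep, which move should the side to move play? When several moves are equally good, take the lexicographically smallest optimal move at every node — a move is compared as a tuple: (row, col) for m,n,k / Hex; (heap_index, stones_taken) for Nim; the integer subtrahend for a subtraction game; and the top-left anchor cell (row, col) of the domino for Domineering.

X's best at [X.O/.../X.O]: (0,1)

[X.O/.../X.O] X move#1: (0,1):+1/XXO/.../X.O*, (1,0):+1/X.O/X../X.O, (1,1):+1/X.O/.X./X.O, (1,2):-1/X.O/..X/X.O, (2,1):-1/X.O/.../XXO
[XXO/.../X.O] O move#2: (1,0):-1/XXO/O../X.O*, (1,1):-1/XXO/.O./X.O, (1,2):-1/XXO/..O/X.O, (2,1):-1/XXO/.../XOO
[XXO/O../X.O] X move#3: (1,1):+1/XXO/OX./X.O*, (1,2):-1/XXO/O.X/X.O, (2,1):-1/XXO/O../XXO
[XXO/OX./X.O] end (terminal -1, O#4); searched X.O/.../X.O to 5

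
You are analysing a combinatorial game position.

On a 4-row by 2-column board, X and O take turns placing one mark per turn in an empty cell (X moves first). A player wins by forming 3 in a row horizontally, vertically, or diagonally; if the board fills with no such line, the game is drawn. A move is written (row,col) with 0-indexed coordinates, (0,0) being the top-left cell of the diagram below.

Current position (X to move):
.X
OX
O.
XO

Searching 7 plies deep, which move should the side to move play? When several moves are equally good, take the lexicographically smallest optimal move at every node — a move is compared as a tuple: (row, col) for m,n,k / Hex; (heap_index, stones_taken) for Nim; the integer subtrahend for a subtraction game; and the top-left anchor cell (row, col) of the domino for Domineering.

[.X/OX/O./XO] X move#1: (0,0):+0/XX/OX/O./XO, (2,1):+1/.X/OX/OX/XO*
[.X/OX/OX/XO] end (terminal -1, O#2); searched .X/OX/O./XO to 7

X's best at [.X/OX/O./XO]: (2,1)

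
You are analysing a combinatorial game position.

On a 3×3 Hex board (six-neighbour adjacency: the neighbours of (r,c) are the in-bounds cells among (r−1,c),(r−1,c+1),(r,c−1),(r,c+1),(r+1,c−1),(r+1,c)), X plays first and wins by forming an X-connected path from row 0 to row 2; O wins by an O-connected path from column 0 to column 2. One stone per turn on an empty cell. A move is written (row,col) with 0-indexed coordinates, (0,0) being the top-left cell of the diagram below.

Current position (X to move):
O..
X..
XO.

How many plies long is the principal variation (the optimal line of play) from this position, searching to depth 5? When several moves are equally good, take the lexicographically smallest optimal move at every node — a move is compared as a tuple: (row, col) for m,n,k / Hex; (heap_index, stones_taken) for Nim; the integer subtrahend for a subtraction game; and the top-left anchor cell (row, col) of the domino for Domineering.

PV length from [O../X../XO.]: 1 ply

[O../X../XO.] X move#1: (0,1):+1/OX./X../XO.*, (0,2):+1/O.X/X../XO., (1,1):+1/O../XX./XO., (1,2):+1/O../X.X/XO., (2,2):+1/O../X../XOX
[OX./X../XO.] end (terminal -1, O#2); searched O../X../XO. to 5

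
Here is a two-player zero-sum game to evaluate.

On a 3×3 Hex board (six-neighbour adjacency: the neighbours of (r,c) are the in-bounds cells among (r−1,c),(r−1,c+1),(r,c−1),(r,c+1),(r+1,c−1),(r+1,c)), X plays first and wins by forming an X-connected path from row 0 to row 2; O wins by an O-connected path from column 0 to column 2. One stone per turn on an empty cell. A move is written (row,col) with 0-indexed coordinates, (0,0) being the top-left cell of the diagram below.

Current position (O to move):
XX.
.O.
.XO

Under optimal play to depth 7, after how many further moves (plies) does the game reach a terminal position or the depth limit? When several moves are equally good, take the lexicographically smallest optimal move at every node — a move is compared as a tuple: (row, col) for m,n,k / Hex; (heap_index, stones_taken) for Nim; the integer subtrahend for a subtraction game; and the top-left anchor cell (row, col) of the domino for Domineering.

PV length from [XX./.O./.XO]: 3 plies

ply 1, O at XX./.O./.XO | (0,2)=+1→XXO/.O./.XO*; (1,0)=+1→XX./OO./.XO; (1,2)=+1→XX./.OO/.XO; (2,0)=+1→XX./.O./OXO
ply 2, X at XXO/.O./.XO | (1,0)=-1→XXO/XO./.XO*; (1,2)=-1→XXO/.OX/.XO; (2,0)=-1→XXO/.O./XXO
ply 3, O at XXO/XO./.XO | (1,2)=-1→XXO/XOO/.XO; (2,0)=+1→XXO/XO./OXO*
ply 4: XXO/XO./OXO is terminal -1 (X); from XX./.O./.XO depth 7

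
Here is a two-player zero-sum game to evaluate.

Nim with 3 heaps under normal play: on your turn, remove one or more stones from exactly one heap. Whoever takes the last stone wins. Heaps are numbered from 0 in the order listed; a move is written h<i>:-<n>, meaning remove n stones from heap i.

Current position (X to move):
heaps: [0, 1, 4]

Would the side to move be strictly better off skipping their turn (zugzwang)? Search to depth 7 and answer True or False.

ply 1, X at (0,1,4) | h1:-1=-1→(0,0,4); h2:-1=-1→(0,1,3); h2:-2=-1→(0,1,2); h2:-3=+1→(0,1,1)*; h2:-4=-1→(0,1,0)
ply 2, O at (0,1,1) | h1:-1=-1→(0,0,1)*; h2:-1=-1→(0,1,0)
ply 3, X at (0,0,1) | h2:-1=+1→(0,0,0)*
ply 4: (0,0,0) is terminal -1 (O); from (0,1,4) depth 7
if X skipped the turn, O would face:
~ ply 1, O at (0,1,4) | h1:-1=-1→(0,0,4); h2:-1=-1→(0,1,3); h2:-2=-1→(0,1,2); h2:-3=+1→(0,1,1)*; h2:-4=-1→(0,1,0)
~ ply 2, X at (0,1,1) | h1:-1=-1→(0,0,1)*; h2:-1=-1→(0,1,0)
~ ply 3, O at (0,0,1) | h2:-1=+1→(0,0,0)*
~ ply 4: (0,0,0) is terminal -1 (X); from (0,1,4) depth 7
compare (X): move=+1 vs pass=-1

zugzwang((0,1,4), X) = False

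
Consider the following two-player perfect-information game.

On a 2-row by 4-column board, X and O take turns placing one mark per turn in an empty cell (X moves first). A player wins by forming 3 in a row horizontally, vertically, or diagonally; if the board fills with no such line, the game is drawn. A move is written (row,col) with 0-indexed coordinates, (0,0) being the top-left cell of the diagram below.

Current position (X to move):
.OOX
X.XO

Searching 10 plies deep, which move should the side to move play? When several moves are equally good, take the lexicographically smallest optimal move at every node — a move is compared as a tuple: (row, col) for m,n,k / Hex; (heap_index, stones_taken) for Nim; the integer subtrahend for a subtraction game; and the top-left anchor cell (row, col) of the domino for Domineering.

X's best at [.OOX/X.XO]: (1,1)

p1 X@[.OOX/X.XO]: (0,0)[XOOX/X.XO]+0 (1,1)[.OOX/XXXO]+1*
p2 O@[.OOX/XXXO] terminal -1; root [.OOX/X.XO] d10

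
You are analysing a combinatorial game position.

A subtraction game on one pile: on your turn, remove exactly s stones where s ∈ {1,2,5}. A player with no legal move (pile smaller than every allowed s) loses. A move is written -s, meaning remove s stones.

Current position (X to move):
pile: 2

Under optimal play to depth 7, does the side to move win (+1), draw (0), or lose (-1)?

value(2, X) = +1

ply 1, X at 2 | -1=-1→1; -2=+1→0*
ply 2: 0 is terminal -1 (O); from 2 depth 7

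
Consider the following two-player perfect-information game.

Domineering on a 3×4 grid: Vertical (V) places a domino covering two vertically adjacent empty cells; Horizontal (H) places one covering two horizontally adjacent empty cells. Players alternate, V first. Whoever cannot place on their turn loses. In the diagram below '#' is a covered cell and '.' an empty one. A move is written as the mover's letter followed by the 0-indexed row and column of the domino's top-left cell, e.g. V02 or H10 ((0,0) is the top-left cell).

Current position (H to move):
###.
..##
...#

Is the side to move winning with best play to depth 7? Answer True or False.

p1 H@[###./..##/...#]: H10[###./####/...#]+1* H20[###./..##/##.#]+1 H21[###./..##/.###]-1
p2 V@[###./####/...#] terminal -1; root [###./..##/...#] d7

H winning at [###./..##/...#]: True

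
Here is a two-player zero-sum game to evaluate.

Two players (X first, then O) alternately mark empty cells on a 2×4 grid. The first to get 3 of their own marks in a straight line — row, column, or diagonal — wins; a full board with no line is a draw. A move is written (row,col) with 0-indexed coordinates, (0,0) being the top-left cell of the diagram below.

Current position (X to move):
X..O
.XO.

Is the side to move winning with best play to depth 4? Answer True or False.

ply 1, X at X..O/.XO. | (0,1)=+0→XX.O/.XO.*; (0,2)=+0→X.XO/.XO.; (1,0)=+0→X..O/XXO.; (1,3)=+0→X..O/.XOX
ply 2, O at XX.O/.XO. | (0,2)=+0→XXOO/.XO.*; (1,0)=-1→XX.O/OXO.; (1,3)=-1→XX.O/.XOO
ply 3, X at XXOO/.XO. | (1,0)=+0→XXOO/XXO.*; (1,3)=+0→XXOO/.XOX
ply 4, O at XXOO/XXO. | (1,3)=+0→XXOO/XXOO*
ply 5: XXOO/XXOO is terminal +0 (X); from X..O/.XO. depth 4

X winning at [X..O/.XO.]: False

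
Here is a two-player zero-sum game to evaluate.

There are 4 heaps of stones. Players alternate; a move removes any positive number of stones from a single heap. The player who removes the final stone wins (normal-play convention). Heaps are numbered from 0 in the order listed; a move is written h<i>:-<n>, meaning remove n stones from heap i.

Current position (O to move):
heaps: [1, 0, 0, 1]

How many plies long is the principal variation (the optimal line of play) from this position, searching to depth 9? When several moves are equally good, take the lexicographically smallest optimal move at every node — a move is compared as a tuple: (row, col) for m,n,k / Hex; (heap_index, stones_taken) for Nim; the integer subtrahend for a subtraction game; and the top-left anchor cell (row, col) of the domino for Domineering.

ply 1, O at (1,0,0,1) | h0:-1=-1→(0,0,0,1)*; h3:-1=-1→(1,0,0,0)
ply 2, X at (0,0,0,1) | h3:-1=+1→(0,0,0,0)*
ply 3: (0,0,0,0) is terminal -1 (O); from (1,0,0,1) depth 9

PV length from [(1,0,0,1)]: 2 plies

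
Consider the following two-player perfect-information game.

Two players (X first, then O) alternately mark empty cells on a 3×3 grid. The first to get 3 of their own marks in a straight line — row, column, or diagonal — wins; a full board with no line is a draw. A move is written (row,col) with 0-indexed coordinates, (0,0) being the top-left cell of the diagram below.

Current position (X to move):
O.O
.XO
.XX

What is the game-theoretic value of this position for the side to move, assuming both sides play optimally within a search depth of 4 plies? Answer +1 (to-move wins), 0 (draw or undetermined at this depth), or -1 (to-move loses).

value(O.O/.XO/.XX, X) = +1

ply 1, X at O.O/.XO/.XX | (0,1)=+1→OXO/.XO/.XX*; (1,0)=-1→O.O/XXO/.XX; (2,0)=+1→O.O/.XO/XXX
ply 2: OXO/.XO/.XX is terminal -1 (O); from O.O/.XO/.XX depth 4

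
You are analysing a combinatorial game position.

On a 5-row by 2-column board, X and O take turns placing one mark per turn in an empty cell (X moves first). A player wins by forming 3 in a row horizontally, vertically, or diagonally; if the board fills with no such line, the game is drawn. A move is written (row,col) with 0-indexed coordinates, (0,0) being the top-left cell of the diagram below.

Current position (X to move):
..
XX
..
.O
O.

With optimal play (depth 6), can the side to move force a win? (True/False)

ply 1, X at ../XX/../.O/O. | (0,0)=+0→X./XX/../.O/O.; (0,1)=+0→.X/XX/../.O/O.; (2,0)=+1→../XX/X./.O/O.*; (2,1)=+1→../XX/.X/.O/O.; (3,0)=+0→../XX/../XO/O.; (4,1)=+0→../XX/../.O/OX
ply 2, O at ../XX/X./.O/O. | (0,0)=-1→O./XX/X./.O/O.*; (0,1)=-1→.O/XX/X./.O/O.; (2,1)=-1→../XX/XO/.O/O.; (3,0)=-1→../XX/X./OO/O.; (4,1)=-1→../XX/X./.O/OO
ply 3, X at O./XX/X./.O/O. | (0,1)=+1→OX/XX/X./.O/O.*; (2,1)=+1→O./XX/XX/.O/O.; (3,0)=+1→O./XX/X./XO/O.; (4,1)=+0→O./XX/X./.O/OX
ply 4, O at OX/XX/X./.O/O. | (2,1)=-1→OX/XX/XO/.O/O.*; (3,0)=-1→OX/XX/X./OO/O.; (4,1)=-1→OX/XX/X./.O/OO
ply 5, X at OX/XX/XO/.O/O. | (3,0)=+1→OX/XX/XO/XO/O.*; (4,1)=+0→OX/XX/XO/.O/OX
ply 6: OX/XX/XO/XO/O. is terminal -1 (O); from ../XX/../.O/O. depth 6

X winning at [../XX/../.O/O.]: True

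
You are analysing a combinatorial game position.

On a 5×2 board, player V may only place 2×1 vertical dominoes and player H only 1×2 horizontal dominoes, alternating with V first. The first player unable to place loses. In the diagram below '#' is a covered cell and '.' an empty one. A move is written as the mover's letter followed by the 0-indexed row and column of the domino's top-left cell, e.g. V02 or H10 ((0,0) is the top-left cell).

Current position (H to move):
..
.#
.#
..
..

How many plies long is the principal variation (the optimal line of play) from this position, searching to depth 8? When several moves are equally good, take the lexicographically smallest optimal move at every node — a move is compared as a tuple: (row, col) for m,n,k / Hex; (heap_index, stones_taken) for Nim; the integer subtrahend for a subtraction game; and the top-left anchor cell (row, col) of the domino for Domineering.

ply 1, H at ../.#/.#/../.. | H00=-1→##/.#/.#/../..; H30=+1→../.#/.#/##/..*; H40=+1→../.#/.#/../##
ply 2, V at ../.#/.#/##/.. | V00=-1→#./##/.#/##/..*; V10=-1→../##/##/##/..
ply 3, H at #./##/.#/##/.. | H40=+1→#./##/.#/##/##*
ply 4: #./##/.#/##/## is terminal -1 (V); from ../.#/.#/../.. depth 8

PV length from [../.#/.#/../..]: 3 plies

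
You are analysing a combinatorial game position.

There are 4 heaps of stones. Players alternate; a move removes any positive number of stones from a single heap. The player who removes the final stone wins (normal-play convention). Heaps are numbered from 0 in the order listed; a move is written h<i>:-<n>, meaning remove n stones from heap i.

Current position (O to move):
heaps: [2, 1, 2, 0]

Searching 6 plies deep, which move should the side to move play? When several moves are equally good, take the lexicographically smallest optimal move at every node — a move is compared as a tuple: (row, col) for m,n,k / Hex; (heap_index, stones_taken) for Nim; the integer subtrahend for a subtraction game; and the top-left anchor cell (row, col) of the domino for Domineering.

ply 1, O at (2,1,2,0) | h0:-1=-1→(1,1,2,0); h0:-2=-1→(0,1,2,0); h1:-1=+1→(2,0,2,0)*; h2:-1=-1→(2,1,1,0); h2:-2=-1→(2,1,0,0)
ply 2, X at (2,0,2,0) | h0:-1=-1→(1,0,2,0)*; h0:-2=-1→(0,0,2,0); h2:-1=-1→(2,0,1,0); h2:-2=-1→(2,0,0,0)
ply 3, O at (1,0,2,0) | h0:-1=-1→(0,0,2,0); h2:-1=+1→(1,0,1,0)*; h2:-2=-1→(1,0,0,0)
ply 4, X at (1,0,1,0) | h0:-1=-1→(0,0,1,0)*; h2:-1=-1→(1,0,0,0)
ply 5, O at (0,0,1,0) | h2:-1=+1→(0,0,0,0)*
ply 6: (0,0,0,0) is terminal -1 (X); from (2,1,2,0) depth 6

O's best at [(2,1,2,0)]: h1:-1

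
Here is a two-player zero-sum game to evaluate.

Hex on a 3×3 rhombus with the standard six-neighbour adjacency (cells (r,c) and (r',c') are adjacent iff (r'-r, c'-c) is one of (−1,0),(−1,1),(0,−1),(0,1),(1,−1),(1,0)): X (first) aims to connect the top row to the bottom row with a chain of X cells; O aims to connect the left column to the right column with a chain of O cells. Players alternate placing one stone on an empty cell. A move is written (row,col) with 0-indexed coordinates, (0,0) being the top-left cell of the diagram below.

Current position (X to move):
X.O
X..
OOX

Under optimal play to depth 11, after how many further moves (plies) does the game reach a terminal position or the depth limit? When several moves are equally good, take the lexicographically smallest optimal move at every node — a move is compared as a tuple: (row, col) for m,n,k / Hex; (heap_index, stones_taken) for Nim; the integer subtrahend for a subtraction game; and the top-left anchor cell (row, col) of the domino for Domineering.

[X.O/X../OOX] X move#1: (0,1):-1/XXO/X../OOX*, (1,1):-1/X.O/XX./OOX, (1,2):-1/X.O/X.X/OOX
[XXO/X../OOX] O move#2: (1,1):+1/XXO/XO./OOX*, (1,2):+1/XXO/X.O/OOX
[XXO/XO./OOX] end (terminal -1, X#3); searched X.O/X../OOX to 11

PV length from [X.O/X../OOX]: 2 plies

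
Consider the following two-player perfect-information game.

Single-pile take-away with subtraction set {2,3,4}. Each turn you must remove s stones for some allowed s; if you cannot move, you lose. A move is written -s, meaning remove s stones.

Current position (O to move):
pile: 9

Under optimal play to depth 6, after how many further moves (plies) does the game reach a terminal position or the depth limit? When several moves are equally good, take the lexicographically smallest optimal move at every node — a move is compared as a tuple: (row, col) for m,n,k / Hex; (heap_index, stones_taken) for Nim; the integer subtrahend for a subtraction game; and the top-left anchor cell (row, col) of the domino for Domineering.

ply 1, O at 9 | -2=+1→7*; -3=+1→6; -4=-1→5
ply 2, X at 7 | -2=-1→5*; -3=-1→4; -4=-1→3
ply 3, O at 5 | -2=-1→3; -3=-1→2; -4=+1→1*
ply 4: 1 is terminal -1 (X); from 9 depth 6

PV length from [9]: 3 plies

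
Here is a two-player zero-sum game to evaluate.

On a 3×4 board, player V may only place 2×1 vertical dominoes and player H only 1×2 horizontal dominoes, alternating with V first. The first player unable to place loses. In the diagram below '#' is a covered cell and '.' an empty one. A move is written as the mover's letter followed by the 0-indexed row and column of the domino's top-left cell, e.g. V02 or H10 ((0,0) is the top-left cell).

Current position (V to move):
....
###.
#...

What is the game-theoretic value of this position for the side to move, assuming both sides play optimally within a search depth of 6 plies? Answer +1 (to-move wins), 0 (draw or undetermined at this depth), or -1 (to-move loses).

value(..../###./#..., V) = -1

[..../###./#...] V move#1: V03:-1/...#/####/#...*, V13:-1/..../####/#..#
[...#/####/#...] H move#2: H00:+1/##.#/####/#...*, H01:+1/.###/####/#..., H21:+1/...#/####/###., H22:+1/...#/####/#.##
[##.#/####/#...] end (terminal -1, V#3); searched ..../###./#... to 6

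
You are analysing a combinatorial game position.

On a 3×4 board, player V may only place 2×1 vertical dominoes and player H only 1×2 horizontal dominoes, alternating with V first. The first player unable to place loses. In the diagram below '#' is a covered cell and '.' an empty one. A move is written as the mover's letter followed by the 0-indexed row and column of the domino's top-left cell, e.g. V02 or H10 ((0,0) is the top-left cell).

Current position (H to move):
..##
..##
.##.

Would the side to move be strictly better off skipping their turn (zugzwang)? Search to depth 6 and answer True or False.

zugzwang(..##/..##/.##., H) = False

[..##/..##/.##.] H move#1: H00:-1/####/..##/.##., H10:+1/..##/####/.##.*
[..##/####/.##.] end (terminal -1, V#2); searched ..##/..##/.##. to 6
suppose H passes — search the same position with V to move:
pass> [..##/..##/.##.] V move#1: V00:+1/#.##/#.##/.##.*, V01:+1/.###/.###/.##., V10:-1/..##/#.##/###.
pass> [#.##/#.##/.##.] end (terminal -1, H#2); searched ..##/..##/.##. to 6
for H: play +1, pass -1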